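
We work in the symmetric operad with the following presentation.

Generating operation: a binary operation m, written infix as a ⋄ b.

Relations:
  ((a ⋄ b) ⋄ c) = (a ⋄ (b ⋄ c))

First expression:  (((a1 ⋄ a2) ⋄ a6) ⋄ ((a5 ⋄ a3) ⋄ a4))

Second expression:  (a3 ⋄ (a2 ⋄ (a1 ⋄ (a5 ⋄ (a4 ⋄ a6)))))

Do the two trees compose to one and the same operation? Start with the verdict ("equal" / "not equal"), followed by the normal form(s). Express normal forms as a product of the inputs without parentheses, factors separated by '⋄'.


not equal: they reduce to a1 ⋄ a2 ⋄ a6 ⋄ a5 ⋄ a3 ⋄ a4 and a3 ⋄ a2 ⋄ a1 ⋄ a5 ⋄ a4 ⋄ a6


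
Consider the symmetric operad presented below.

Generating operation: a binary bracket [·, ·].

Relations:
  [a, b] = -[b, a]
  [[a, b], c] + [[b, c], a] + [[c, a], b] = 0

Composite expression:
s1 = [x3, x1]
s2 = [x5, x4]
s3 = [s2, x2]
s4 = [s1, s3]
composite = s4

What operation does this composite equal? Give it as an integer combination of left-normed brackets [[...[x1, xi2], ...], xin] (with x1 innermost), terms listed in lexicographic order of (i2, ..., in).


-[[[[x1, x3], x2], x4], x5] + [[[[x1, x3], x2], x5], x4] + [[[[x1, x3], x4], x5], x2] - [[[[x1, x3], x5], x4], x2]


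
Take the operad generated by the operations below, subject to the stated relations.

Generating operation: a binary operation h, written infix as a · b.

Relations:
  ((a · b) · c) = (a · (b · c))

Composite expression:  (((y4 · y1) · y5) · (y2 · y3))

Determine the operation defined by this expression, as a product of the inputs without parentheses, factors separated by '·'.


Key point: h is associative — brackets drop, the y-order remains.
(y4 · y1) spells out as y4 · y1
((y4 · y1) · y5) spells out as y4 · y1 · y5
(y2 · y3) spells out as y2 · y3
(((y4 · y1) · y5) · (y2 · y3)) spells out as y4 · y1 · y5 · y2 · y3

y4 · y1 · y5 · y2 · y3


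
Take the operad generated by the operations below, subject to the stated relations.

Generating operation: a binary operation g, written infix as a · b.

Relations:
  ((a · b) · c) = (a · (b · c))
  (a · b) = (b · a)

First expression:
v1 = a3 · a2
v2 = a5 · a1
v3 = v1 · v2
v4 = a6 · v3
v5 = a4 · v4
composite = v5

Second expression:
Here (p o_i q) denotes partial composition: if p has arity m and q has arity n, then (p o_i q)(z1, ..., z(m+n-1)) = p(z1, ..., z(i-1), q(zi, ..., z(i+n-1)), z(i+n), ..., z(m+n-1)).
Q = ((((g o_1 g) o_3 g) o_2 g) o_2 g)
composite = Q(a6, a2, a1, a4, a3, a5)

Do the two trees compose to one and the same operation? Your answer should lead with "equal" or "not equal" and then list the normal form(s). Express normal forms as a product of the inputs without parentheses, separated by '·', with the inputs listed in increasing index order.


equal; both compose to a1 · a2 · a3 · a4 · a5 · a6

Reducing the first expression gives a1 · a2 · a3 · a4 · a5 · a6
Reducing the second expression gives a1 · a2 · a3 · a4 · a5 · a6
Same normal form: equal.


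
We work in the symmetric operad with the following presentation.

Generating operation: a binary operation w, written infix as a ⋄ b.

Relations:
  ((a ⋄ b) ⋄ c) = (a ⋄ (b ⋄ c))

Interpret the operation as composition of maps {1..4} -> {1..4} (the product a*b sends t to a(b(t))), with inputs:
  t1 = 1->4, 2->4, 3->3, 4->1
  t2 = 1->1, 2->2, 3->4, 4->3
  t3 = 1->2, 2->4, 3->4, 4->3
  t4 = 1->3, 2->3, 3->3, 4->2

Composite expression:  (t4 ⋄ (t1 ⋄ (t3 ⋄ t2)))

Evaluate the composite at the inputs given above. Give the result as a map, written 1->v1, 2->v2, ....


1->2, 2->3, 3->3, 4->3

(t3 ⋄ t2) = 1->2, 2->4, 3->3, 4->4
(t1 ⋄ (t3 ⋄ t2)) = 1->4, 2->1, 3->3, 4->1
(t4 ⋄ (t1 ⋄ (t3 ⋄ t2))) = 1->2, 2->3, 3->3, 4->3


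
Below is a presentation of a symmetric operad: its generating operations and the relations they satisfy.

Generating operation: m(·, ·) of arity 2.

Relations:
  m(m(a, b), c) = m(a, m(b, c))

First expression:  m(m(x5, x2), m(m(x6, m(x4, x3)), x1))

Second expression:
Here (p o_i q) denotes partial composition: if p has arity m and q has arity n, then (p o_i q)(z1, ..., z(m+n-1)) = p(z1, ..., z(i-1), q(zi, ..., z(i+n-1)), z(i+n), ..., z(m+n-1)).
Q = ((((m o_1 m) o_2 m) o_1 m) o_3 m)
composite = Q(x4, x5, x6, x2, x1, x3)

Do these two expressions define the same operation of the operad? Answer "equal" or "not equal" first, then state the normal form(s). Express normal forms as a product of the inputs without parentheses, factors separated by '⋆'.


The first expression, normalized: x5 ⋆ x2 ⋆ x6 ⋆ x4 ⋆ x3 ⋆ x1
The second expression, normalized: x4 ⋆ x5 ⋆ x6 ⋆ x2 ⋆ x1 ⋆ x3
Distinct normal forms: not equal.

not equal: they reduce to x5 ⋆ x2 ⋆ x6 ⋆ x4 ⋆ x3 ⋆ x1 and x4 ⋆ x5 ⋆ x6 ⋆ x2 ⋆ x1 ⋆ x3


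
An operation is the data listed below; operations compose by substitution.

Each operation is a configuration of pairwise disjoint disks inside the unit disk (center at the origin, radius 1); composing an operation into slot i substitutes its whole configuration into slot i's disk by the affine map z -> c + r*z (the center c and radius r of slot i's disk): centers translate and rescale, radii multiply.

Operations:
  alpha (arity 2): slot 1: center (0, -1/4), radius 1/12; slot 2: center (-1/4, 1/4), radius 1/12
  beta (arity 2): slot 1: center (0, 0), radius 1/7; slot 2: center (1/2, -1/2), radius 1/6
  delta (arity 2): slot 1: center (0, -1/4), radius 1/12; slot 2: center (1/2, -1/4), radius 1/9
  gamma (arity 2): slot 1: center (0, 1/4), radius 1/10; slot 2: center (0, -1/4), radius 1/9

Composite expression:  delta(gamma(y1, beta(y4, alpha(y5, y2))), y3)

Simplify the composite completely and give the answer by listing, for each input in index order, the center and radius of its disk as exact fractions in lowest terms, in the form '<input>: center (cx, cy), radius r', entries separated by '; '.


y1: center (0, -11/48), radius 1/120; y2: center (11/2592, -713/2592), radius 1/7776; y3: center (1/2, -1/4), radius 1/9; y4: center (0, -13/48), radius 1/756; y5: center (1/216, -715/2592), radius 1/7776

Only the slot chain above each y matters under delta; compose those maps.
input y1: applying the 2 nested substitutions gives center (0, -11/48), radius 1/120
input y4: applying the 3 nested substitutions gives center (0, -13/48), radius 1/756
input y5: applying the 4 nested substitutions gives center (1/216, -715/2592), radius 1/7776
input y2: applying the 4 nested substitutions gives center (11/2592, -713/2592), radius 1/7776
input y3: applying the 1 nested substitution gives center (1/2, -1/4), radius 1/9


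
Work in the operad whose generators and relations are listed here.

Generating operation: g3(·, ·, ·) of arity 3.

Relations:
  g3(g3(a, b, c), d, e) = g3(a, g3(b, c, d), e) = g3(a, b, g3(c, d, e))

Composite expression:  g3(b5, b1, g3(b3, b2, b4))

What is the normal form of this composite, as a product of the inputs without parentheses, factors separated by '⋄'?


b5 ⋄ b1 ⋄ b3 ⋄ b2 ⋄ b4


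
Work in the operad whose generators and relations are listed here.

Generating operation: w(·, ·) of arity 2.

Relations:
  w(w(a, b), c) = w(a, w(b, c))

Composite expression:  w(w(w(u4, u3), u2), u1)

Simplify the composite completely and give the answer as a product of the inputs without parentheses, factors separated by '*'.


u4 * u3 * u2 * u1


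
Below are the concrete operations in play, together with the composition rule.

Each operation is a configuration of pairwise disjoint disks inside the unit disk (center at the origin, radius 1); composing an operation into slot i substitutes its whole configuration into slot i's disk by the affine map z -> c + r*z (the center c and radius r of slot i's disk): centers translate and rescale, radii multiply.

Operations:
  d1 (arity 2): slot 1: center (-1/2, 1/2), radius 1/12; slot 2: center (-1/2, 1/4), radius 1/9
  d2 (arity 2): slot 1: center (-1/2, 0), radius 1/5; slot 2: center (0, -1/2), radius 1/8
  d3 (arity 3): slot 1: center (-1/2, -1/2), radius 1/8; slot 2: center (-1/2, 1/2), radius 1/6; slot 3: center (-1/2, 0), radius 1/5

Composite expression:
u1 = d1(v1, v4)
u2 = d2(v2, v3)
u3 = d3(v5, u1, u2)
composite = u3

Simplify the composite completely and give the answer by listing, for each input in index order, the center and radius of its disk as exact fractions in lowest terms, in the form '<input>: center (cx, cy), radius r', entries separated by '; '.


v1: center (-7/12, 7/12), radius 1/72; v2: center (-3/5, 0), radius 1/25; v3: center (-1/2, -1/10), radius 1/40; v4: center (-7/12, 13/24), radius 1/54; v5: center (-1/2, -1/2), radius 1/8

Below d3, radii multiply path by path; the v-disk centers shift.
input v5: applying the 1 nested substitution gives center (-1/2, -1/2), radius 1/8
input v1: applying the 2 nested substitutions gives center (-7/12, 7/12), radius 1/72
input v4: applying the 2 nested substitutions gives center (-7/12, 13/24), radius 1/54
input v2: applying the 2 nested substitutions gives center (-3/5, 0), radius 1/25
input v3: applying the 2 nested substitutions gives center (-1/2, -1/10), radius 1/40


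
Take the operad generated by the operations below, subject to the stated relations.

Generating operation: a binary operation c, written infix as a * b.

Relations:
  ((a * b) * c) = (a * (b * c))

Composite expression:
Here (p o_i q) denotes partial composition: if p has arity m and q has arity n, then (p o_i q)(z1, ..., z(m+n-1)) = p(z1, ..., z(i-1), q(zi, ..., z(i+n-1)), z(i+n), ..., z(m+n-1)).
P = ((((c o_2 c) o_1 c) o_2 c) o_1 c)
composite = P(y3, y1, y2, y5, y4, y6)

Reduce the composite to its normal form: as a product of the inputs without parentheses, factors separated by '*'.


y3 * y1 * y2 * y5 * y4 * y6

Key point: c is associative — brackets drop, the y-order remains.
(y3 * y1) linearizes to y3 * y1
(y2 * y5) linearizes to y2 * y5
((y3 * y1) * (y2 * y5)) linearizes to y3 * y1 * y2 * y5
(y4 * y6) linearizes to y4 * y6
(((y3 * y1) * (y2 * y5)) * (y4 * y6)) linearizes to y3 * y1 * y2 * y5 * y4 * y6


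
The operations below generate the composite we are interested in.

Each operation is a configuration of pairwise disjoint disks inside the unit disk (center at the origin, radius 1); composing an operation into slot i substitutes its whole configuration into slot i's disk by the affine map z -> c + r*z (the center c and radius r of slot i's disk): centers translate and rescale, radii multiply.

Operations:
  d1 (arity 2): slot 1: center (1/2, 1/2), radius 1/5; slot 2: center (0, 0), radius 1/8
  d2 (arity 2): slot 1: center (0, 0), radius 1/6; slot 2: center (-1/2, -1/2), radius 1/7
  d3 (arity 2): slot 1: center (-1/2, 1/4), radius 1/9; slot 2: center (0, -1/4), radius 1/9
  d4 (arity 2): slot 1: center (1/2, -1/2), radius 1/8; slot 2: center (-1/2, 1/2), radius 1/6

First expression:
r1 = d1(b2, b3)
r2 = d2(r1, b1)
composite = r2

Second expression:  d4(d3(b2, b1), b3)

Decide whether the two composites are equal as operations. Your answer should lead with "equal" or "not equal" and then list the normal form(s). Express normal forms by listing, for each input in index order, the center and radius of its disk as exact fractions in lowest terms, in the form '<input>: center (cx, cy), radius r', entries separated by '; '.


The first expression reduces to b1: center (-1/2, -1/2), radius 1/7; b2: center (1/12, 1/12), radius 1/30; b3: center (0, 0), radius 1/48
The second expression reduces to b1: center (1/2, -17/32), radius 1/72; b2: center (7/16, -15/32), radius 1/72; b3: center (-1/2, 1/2), radius 1/6
Different reductions; not equal.

not equal — first b1: center (-1/2, -1/2), radius 1/7; b2: center (1/12, 1/12), radius 1/30; b3: center (0, 0), radius 1/48, second b1: center (1/2, -17/32), radius 1/72; b2: center (7/16, -15/32), radius 1/72; b3: center (-1/2, 1/2), radius 1/6


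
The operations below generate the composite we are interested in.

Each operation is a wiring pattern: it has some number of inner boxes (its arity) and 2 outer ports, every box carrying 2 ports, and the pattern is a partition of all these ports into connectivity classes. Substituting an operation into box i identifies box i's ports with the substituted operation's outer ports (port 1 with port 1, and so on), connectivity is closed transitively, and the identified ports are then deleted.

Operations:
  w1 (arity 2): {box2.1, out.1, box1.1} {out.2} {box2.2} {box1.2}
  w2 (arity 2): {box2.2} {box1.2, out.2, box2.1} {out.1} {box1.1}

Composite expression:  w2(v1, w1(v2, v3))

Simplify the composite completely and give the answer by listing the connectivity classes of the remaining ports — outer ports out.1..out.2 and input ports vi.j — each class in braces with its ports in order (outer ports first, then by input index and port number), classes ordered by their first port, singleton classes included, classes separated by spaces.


After gluing at w2, chains via deleted ports link the v-ports.
after w1, the pattern on (v2, v3) reads {out.1, v2.1, v3.1} {out.2} {v2.2} {v3.2} (out.j = its outer ports)
after w2, the pattern on (v1, v2, v3) reads {out.1} {out.2, v1.2, v2.1, v3.1} {v1.1} {v2.2} {v3.2} (out.j = its outer ports)

{out.1} {out.2, v1.2, v2.1, v3.1} {v1.1} {v2.2} {v3.2}


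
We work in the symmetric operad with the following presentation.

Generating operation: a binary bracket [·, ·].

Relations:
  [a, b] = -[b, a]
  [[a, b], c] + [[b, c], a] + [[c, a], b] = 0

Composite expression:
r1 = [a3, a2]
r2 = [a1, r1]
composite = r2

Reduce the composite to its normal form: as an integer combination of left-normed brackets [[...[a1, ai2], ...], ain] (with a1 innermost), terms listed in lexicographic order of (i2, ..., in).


Skip Jacobi rewriting: expand, keep a1-initial words, read off terms.
Composite bracket: [a1, [a3, a2]]
Full expansion: 4 signed words from ab - ba (2^2 = 4).
Only words starting with a1 matter:
  sign of a1a2a3 is -1, so it contributes -[[a1, a2], a3]
  sign of a1a3a2 is +1, so it contributes +[[a1, a3], a2]

-[[a1, a2], a3] + [[a1, a3], a2]


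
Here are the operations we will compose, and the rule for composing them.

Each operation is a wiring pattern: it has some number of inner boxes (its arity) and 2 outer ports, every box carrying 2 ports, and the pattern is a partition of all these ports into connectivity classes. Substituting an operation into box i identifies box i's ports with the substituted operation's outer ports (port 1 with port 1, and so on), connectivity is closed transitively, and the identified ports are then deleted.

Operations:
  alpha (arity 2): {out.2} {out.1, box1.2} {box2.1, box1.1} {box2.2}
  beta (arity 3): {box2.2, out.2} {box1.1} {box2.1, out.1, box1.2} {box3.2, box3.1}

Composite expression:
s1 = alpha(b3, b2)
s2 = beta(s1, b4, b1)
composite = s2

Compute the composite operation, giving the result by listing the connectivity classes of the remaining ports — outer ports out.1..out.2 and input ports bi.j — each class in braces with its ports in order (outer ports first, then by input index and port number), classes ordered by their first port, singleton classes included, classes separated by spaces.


{out.1, b4.1} {out.2, b4.2} {b1.1, b1.2} {b2.1, b3.1} {b2.2} {b3.2}

Two ports join when wires chain via beta-identified ports.
through alpha, on inputs (b3, b2): {out.1, b3.2} {out.2} {b2.1, b3.1} {b2.2} (out.j = stage outer ports)
through beta, on inputs (b3, b2, b4, b1): {out.1, b4.1} {out.2, b4.2} {b1.1, b1.2} {b2.1, b3.1} {b2.2} {b3.2} (out.j = stage outer ports)


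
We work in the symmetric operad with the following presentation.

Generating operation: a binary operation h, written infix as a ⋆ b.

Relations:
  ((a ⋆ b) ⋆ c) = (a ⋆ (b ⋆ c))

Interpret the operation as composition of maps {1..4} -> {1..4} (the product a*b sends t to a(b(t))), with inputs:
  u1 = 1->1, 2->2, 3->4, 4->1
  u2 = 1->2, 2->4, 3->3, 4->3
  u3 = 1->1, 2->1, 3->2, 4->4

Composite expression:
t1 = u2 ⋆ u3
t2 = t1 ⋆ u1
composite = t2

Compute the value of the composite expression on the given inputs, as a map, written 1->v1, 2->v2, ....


1->2, 2->2, 3->3, 4->2


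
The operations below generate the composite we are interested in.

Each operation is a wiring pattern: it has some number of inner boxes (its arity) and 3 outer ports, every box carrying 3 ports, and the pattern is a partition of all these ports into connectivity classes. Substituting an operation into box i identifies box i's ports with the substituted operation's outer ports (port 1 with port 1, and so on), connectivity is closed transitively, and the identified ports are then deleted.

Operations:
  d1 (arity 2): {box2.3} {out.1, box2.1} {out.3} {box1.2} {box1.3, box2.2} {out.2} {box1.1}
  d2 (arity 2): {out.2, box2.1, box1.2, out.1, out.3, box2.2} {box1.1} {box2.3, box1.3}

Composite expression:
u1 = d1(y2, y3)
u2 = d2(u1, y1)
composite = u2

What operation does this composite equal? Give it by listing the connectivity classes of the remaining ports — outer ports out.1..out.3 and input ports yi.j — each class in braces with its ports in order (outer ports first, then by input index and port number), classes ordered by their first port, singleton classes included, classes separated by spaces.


Reachability decides: close wires over d2-identified ports.
d1 over (y2, y3) gives {out.1, y3.1} {out.2} {out.3} {y2.1} {y2.2} {y2.3, y3.2} {y3.3}, out.j being that stage's outer ports
d2 over (y2, y3, y1) gives {out.1, out.2, out.3, y1.1, y1.2} {y1.3} {y2.1} {y2.2} {y2.3, y3.2} {y3.1} {y3.3}, out.j being that stage's outer ports

{out.1, out.2, out.3, y1.1, y1.2} {y1.3} {y2.1} {y2.2} {y2.3, y3.2} {y3.1} {y3.3}


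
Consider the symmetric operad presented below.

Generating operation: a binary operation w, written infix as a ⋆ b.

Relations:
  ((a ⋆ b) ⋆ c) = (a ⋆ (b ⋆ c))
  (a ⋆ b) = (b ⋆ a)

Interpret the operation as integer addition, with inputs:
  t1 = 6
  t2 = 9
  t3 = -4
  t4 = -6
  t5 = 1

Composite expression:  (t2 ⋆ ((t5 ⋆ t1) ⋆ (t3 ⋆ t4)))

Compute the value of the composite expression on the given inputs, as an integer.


6

(t5 ⋆ t1) = 7
(t3 ⋆ t4) = -10
((t5 ⋆ t1) ⋆ (t3 ⋆ t4)) = -3
(t2 ⋆ ((t5 ⋆ t1) ⋆ (t3 ⋆ t4))) = 6


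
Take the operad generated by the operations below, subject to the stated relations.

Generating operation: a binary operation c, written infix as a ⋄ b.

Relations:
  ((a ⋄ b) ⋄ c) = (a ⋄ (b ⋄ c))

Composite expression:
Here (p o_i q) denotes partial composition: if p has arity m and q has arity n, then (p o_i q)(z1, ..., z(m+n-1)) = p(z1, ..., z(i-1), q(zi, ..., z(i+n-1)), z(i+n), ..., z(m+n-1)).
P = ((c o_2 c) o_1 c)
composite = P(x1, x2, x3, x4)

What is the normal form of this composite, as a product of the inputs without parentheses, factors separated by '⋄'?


Every regrouping of c is equal, so read the x-inputs in written order.
(x1 ⋄ x2) unparenthesizes to x1 ⋄ x2
(x3 ⋄ x4) unparenthesizes to x3 ⋄ x4
((x1 ⋄ x2) ⋄ (x3 ⋄ x4)) unparenthesizes to x1 ⋄ x2 ⋄ x3 ⋄ x4

x1 ⋄ x2 ⋄ x3 ⋄ x4


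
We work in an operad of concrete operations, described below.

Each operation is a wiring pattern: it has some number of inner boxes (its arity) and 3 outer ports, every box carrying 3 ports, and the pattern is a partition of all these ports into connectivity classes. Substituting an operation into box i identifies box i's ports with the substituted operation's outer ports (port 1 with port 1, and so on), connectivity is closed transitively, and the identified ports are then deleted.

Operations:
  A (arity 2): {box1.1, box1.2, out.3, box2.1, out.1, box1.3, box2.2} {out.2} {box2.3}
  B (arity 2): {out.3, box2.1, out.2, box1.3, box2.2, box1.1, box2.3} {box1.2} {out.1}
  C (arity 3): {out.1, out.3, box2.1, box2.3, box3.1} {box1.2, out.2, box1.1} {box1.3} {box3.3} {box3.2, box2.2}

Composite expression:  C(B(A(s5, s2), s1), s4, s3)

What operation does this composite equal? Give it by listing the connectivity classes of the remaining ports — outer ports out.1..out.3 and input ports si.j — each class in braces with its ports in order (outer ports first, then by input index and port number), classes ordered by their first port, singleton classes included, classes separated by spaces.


{out.1, out.3, s3.1, s4.1, s4.3} {out.2, s1.1, s1.2, s1.3, s2.1, s2.2, s5.1, s5.2, s5.3} {s2.3} {s3.2, s4.2} {s3.3}

Reachability decides: close wires over C-identified ports.
through A, on inputs (s5, s2): {out.1, out.3, s2.1, s2.2, s5.1, s5.2, s5.3} {out.2} {s2.3} (out.j = stage outer ports)
through B, on inputs (s5, s2, s1): {out.1} {out.2, out.3, s1.1, s1.2, s1.3, s2.1, s2.2, s5.1, s5.2, s5.3} {s2.3} (out.j = stage outer ports)
through C, on inputs (s5, s2, s1, s4, s3): {out.1, out.3, s3.1, s4.1, s4.3} {out.2, s1.1, s1.2, s1.3, s2.1, s2.2, s5.1, s5.2, s5.3} {s2.3} {s3.2, s4.2} {s3.3} (out.j = stage outer ports)


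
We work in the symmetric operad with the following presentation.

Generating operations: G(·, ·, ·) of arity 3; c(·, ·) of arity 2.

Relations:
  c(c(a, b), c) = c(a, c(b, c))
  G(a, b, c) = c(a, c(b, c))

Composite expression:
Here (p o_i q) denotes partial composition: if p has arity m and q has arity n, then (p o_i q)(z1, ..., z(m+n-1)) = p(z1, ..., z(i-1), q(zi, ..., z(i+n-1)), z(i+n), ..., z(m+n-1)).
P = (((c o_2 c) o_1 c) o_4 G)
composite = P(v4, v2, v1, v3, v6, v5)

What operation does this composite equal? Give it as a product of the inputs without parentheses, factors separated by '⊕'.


v4 ⊕ v2 ⊕ v1 ⊕ v3 ⊕ v6 ⊕ v5

Key point: c is associative — brackets drop, the v-order remains.
c(v4, v2) spells out as v4 ⊕ v2
G(v3, v6, v5) spells out as v3 ⊕ v6 ⊕ v5
c(v1, G(v3, v6, v5)) spells out as v1 ⊕ v3 ⊕ v6 ⊕ v5
c(c(v4, v2), c(v1, G(v3, v6, v5))) spells out as v4 ⊕ v2 ⊕ v1 ⊕ v3 ⊕ v6 ⊕ v5


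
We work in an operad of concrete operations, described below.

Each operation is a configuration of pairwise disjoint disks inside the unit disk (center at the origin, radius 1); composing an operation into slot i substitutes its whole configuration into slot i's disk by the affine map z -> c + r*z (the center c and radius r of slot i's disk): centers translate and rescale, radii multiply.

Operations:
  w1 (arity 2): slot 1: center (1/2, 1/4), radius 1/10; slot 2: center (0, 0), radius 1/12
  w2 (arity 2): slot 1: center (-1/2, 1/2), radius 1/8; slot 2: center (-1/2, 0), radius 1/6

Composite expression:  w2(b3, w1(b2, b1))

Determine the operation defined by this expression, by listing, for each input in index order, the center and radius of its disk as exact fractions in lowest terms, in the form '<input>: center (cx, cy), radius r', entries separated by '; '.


b1: center (-1/2, 0), radius 1/72; b2: center (-5/12, 1/24), radius 1/60; b3: center (-1/2, 1/2), radius 1/8

Only the slot chain above each b matters under w2; compose those maps.
input b3: composing its 1 substitution step yields center (-1/2, 1/2), radius 1/8
input b2: composing its 2 substitution steps yields center (-5/12, 1/24), radius 1/60
input b1: composing its 2 substitution steps yields center (-1/2, 0), radius 1/72


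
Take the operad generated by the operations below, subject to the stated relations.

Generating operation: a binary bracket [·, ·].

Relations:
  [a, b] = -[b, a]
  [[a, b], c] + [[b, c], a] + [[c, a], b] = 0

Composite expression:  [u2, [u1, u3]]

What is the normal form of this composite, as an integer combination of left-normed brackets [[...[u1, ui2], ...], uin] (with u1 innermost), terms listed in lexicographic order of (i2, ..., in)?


-[[u1, u3], u2]

Antisymmetry and Jacobi reduce to u1-anchored left-normed brackets.
Composite bracket: [u2, [u1, u3]]
The bracket unfolds into 4 signed words via [a, b] = ab - ba (2^2 = 4).
Words beginning with u1 determine it all:
  u1u3u2 appears with sign -1, giving the term -[[u1, u3], u2]


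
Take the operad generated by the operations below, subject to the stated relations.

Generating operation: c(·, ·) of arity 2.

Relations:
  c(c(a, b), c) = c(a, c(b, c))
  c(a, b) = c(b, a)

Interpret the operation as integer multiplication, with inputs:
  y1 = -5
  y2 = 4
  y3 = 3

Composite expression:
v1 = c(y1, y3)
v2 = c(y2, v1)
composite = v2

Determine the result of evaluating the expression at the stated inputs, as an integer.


-60

c(y1, y3) = -15
c(y2, c(y1, y3)) = -60


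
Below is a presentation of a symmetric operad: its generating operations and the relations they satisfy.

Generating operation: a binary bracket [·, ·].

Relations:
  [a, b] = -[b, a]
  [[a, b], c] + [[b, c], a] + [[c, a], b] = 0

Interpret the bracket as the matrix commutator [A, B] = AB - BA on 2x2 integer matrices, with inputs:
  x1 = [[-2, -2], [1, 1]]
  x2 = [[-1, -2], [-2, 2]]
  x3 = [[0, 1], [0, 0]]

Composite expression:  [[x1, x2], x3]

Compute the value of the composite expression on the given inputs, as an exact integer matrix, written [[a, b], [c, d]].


[[9, 12], [0, -9]]

[x1, x2] = [[6, 0], [-9, -6]]
[[x1, x2], x3] = [[9, 12], [0, -9]]


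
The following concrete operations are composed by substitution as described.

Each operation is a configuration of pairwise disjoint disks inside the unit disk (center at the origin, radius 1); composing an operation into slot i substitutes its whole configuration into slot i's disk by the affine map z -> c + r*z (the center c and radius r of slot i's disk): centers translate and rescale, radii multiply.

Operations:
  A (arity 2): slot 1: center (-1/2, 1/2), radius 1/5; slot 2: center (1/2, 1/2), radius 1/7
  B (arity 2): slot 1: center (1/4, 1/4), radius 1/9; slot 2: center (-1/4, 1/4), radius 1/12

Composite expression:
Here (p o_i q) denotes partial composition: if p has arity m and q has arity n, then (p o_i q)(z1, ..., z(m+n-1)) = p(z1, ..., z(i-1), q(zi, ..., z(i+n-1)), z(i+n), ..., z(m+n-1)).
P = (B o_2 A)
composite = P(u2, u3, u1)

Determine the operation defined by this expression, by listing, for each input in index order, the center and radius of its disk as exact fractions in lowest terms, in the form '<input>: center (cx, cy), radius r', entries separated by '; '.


u1: center (-5/24, 7/24), radius 1/84; u2: center (1/4, 1/4), radius 1/9; u3: center (-7/24, 7/24), radius 1/60

Below B, radii multiply path by path; the u-disk centers shift.
input u2: composing its 1 substitution step yields center (1/4, 1/4), radius 1/9
input u3: composing its 2 substitution steps yields center (-7/24, 7/24), radius 1/60
input u1: composing its 2 substitution steps yields center (-5/24, 7/24), radius 1/84


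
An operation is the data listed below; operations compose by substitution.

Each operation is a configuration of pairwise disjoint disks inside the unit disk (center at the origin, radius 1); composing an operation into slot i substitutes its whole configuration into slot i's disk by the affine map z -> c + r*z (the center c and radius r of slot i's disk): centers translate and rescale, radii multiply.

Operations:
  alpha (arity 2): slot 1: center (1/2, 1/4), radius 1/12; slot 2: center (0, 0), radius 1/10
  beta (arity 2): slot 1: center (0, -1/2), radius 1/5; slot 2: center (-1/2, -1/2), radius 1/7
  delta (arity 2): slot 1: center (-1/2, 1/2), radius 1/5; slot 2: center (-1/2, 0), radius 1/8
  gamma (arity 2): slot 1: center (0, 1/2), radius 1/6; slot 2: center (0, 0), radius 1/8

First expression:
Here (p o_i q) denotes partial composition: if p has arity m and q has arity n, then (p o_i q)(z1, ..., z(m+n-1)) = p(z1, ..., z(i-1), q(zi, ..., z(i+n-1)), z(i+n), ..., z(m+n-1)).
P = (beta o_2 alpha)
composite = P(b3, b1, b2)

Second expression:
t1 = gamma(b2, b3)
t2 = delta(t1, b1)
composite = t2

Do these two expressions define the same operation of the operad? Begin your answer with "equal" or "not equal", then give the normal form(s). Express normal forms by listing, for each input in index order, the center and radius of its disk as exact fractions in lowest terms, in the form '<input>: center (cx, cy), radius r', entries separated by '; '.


The first expression reduces to b1: center (-3/7, -13/28), radius 1/84; b2: center (-1/2, -1/2), radius 1/70; b3: center (0, -1/2), radius 1/5
The second expression reduces to b1: center (-1/2, 0), radius 1/8; b2: center (-1/2, 3/5), radius 1/30; b3: center (-1/2, 1/2), radius 1/40
Different reductions; not equal.

not equal; the first gives b1: center (-3/7, -13/28), radius 1/84; b2: center (-1/2, -1/2), radius 1/70; b3: center (0, -1/2), radius 1/5 and the second b1: center (-1/2, 0), radius 1/8; b2: center (-1/2, 3/5), radius 1/30; b3: center (-1/2, 1/2), radius 1/40


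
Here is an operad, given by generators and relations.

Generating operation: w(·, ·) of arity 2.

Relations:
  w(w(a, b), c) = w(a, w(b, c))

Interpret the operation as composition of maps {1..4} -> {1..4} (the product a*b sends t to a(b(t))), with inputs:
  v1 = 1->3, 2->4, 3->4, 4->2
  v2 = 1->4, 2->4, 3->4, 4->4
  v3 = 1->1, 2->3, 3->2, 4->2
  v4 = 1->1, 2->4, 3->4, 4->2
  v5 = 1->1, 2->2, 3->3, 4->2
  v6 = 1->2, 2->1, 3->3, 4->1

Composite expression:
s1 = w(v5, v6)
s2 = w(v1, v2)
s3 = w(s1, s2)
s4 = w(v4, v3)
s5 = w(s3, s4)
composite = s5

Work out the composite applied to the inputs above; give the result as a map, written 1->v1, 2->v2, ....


1->1, 2->1, 3->1, 4->1

w(v5, v6) = 1->2, 2->1, 3->3, 4->1
w(v1, v2) = 1->2, 2->2, 3->2, 4->2
w(w(v5, v6), w(v1, v2)) = 1->1, 2->1, 3->1, 4->1
w(v4, v3) = 1->1, 2->4, 3->4, 4->4
w(w(w(v5, v6), w(v1, v2)), w(v4, v3)) = 1->1, 2->1, 3->1, 4->1


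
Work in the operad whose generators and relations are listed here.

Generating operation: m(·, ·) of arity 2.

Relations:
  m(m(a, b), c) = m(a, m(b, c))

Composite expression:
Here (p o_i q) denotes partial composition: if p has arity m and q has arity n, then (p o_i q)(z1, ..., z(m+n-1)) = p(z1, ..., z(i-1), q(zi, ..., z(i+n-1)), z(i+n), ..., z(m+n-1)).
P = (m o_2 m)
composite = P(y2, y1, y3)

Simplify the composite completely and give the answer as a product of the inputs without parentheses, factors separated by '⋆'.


y2 ⋆ y1 ⋆ y3

Key point: m is associative — brackets drop, the y-order remains.
m(y1, y3) reduces to y1 ⋆ y3
m(y2, m(y1, y3)) reduces to y2 ⋆ y1 ⋆ y3


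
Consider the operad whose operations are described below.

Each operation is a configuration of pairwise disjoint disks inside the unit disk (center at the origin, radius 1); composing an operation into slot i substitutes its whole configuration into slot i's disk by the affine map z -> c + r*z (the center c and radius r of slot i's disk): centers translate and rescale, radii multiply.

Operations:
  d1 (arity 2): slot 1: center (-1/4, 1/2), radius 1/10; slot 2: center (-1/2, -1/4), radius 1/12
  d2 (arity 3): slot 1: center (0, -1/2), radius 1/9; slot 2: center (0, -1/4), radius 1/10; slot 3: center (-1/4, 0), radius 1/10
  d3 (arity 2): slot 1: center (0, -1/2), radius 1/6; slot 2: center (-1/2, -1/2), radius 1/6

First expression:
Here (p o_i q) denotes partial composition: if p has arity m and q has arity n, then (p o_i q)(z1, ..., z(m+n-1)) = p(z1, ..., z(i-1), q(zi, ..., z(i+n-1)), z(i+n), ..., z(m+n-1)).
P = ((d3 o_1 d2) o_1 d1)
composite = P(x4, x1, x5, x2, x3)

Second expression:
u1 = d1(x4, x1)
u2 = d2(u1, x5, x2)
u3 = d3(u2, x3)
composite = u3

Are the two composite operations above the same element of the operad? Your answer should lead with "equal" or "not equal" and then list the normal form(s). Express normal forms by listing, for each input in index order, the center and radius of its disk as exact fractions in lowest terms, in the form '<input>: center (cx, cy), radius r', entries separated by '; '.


The first expression reduces to x1: center (-1/108, -127/216), radius 1/648; x2: center (-1/24, -1/2), radius 1/60; x3: center (-1/2, -1/2), radius 1/6; x4: center (-1/216, -31/54), radius 1/540; x5: center (0, -13/24), radius 1/60
The second expression reduces to x1: center (-1/108, -127/216), radius 1/648; x2: center (-1/24, -1/2), radius 1/60; x3: center (-1/2, -1/2), radius 1/6; x4: center (-1/216, -31/54), radius 1/540; x5: center (0, -13/24), radius 1/60
Both agree, so they are equal.

equal; both compose to x1: center (-1/108, -127/216), radius 1/648; x2: center (-1/24, -1/2), radius 1/60; x3: center (-1/2, -1/2), radius 1/6; x4: center (-1/216, -31/54), radius 1/540; x5: center (0, -13/24), radius 1/60


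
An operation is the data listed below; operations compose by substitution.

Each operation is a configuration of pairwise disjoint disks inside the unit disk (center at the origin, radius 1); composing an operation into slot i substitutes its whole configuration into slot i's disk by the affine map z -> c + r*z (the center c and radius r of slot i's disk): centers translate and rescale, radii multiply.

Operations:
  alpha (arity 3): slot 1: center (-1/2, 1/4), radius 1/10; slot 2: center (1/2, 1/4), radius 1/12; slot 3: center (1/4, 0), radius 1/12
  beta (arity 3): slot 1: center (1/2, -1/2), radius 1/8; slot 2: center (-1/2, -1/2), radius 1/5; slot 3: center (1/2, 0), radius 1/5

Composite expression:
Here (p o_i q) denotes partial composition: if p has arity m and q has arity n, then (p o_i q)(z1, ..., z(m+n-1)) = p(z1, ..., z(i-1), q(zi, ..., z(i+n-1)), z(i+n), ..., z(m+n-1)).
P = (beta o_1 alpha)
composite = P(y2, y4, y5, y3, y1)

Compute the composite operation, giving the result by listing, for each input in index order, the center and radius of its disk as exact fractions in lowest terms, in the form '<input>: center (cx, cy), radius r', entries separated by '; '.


Only the slot chain above each y matters under beta; compose those maps.
tracing y2 down its 2-map path: center (7/16, -15/32), radius 1/80
tracing y4 down its 2-map path: center (9/16, -15/32), radius 1/96
tracing y5 down its 2-map path: center (17/32, -1/2), radius 1/96
tracing y3 down its 1-map path: center (-1/2, -1/2), radius 1/5
tracing y1 down its 1-map path: center (1/2, 0), radius 1/5

y1: center (1/2, 0), radius 1/5; y2: center (7/16, -15/32), radius 1/80; y3: center (-1/2, -1/2), radius 1/5; y4: center (9/16, -15/32), radius 1/96; y5: center (17/32, -1/2), radius 1/96


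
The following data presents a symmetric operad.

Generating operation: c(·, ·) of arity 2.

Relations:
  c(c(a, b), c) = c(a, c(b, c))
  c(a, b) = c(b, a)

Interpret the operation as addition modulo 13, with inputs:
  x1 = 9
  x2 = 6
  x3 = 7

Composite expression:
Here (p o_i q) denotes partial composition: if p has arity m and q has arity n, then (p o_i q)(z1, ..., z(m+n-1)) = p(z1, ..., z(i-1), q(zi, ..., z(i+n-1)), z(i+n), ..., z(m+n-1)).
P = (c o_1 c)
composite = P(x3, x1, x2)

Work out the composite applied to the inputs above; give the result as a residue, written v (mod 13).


9 (mod 13)


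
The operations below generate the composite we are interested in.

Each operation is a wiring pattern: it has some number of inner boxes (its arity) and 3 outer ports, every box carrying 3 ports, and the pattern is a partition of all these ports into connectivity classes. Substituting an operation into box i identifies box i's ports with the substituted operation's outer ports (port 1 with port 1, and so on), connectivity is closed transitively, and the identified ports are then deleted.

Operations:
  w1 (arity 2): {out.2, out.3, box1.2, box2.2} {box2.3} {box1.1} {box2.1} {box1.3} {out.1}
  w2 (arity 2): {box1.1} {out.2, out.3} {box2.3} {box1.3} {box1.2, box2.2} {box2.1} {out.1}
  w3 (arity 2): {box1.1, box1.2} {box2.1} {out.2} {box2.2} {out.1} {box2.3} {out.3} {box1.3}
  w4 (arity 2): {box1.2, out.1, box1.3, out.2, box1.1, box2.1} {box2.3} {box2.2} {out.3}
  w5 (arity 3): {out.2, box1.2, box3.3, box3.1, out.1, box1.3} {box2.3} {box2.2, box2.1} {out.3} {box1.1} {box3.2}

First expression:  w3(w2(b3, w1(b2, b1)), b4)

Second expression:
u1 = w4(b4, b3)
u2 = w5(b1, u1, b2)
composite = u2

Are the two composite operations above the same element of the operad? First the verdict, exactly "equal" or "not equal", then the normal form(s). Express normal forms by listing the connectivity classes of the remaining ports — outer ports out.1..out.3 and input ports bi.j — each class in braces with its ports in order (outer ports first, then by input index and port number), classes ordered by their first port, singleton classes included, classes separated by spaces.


not equal: they reduce to {out.1} {out.2} {out.3} {b1.1} {b1.2, b2.2, b3.2} {b1.3} {b2.1} {b2.3} {b3.1} {b3.3} {b4.1} {b4.2} {b4.3} and {out.1, out.2, b1.2, b1.3, b2.1, b2.3} {out.3} {b1.1} {b2.2} {b3.1, b4.1, b4.2, b4.3} {b3.2} {b3.3}

Normal form of the first expression: {out.1} {out.2} {out.3} {b1.1} {b1.2, b2.2, b3.2} {b1.3} {b2.1} {b2.3} {b3.1} {b3.3} {b4.1} {b4.2} {b4.3}
Normal form of the second expression: {out.1, out.2, b1.2, b1.3, b2.1, b2.3} {out.3} {b1.1} {b2.2} {b3.1, b4.1, b4.2, b4.3} {b3.2} {b3.3}
They disagree, so not equal.


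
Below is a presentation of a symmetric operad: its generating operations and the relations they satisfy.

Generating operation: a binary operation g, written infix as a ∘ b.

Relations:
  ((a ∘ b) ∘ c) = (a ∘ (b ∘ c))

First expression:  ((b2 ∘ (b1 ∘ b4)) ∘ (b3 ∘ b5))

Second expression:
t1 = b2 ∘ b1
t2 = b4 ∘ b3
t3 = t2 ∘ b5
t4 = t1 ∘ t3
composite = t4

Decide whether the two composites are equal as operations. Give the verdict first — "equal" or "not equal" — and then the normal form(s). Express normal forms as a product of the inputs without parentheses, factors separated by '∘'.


equal: each reduces to b2 ∘ b1 ∘ b4 ∘ b3 ∘ b5

The first expression, normalized: b2 ∘ b1 ∘ b4 ∘ b3 ∘ b5
The second expression, normalized: b2 ∘ b1 ∘ b4 ∘ b3 ∘ b5
Same normal form: equal.


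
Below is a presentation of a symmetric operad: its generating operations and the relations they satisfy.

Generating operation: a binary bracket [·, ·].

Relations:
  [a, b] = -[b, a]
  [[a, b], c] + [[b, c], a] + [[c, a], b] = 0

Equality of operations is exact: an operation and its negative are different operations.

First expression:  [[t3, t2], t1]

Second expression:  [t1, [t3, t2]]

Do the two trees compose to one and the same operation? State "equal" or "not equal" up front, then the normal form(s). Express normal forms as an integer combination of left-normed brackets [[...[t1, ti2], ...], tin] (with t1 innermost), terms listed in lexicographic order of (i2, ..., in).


not equal — first [[t1, t2], t3] - [[t1, t3], t2], second -[[t1, t2], t3] + [[t1, t3], t2]

Reducing the first expression gives [[t1, t2], t3] - [[t1, t3], t2]
Reducing the second expression gives -[[t1, t2], t3] + [[t1, t3], t2]
They disagree, so not equal.


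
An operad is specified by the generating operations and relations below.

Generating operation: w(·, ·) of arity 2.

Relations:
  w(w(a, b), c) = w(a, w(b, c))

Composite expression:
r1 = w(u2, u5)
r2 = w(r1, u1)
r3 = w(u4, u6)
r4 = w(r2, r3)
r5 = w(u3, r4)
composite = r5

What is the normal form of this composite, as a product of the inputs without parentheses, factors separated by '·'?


u3 · u2 · u5 · u1 · u4 · u6

Associativity of w dissolves the nesting; only the u-input order survives.
w(u2, u5) spells out as u2 · u5
w(w(u2, u5), u1) spells out as u2 · u5 · u1
w(u4, u6) spells out as u4 · u6
w(w(w(u2, u5), u1), w(u4, u6)) spells out as u2 · u5 · u1 · u4 · u6
w(u3, w(w(w(u2, u5), u1), w(u4, u6))) spells out as u3 · u2 · u5 · u1 · u4 · u6


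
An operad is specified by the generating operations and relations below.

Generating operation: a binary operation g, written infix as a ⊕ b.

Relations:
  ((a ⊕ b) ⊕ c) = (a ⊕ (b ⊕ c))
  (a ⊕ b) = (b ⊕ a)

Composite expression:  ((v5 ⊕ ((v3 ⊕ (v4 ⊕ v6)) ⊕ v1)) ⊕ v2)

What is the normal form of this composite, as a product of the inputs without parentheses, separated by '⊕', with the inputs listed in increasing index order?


v1 ⊕ v2 ⊕ v3 ⊕ v4 ⊕ v5 ⊕ v6

Reordering under g is free, so list the v-inputs canonically.
(v4 ⊕ v6) collapses to v4 ⊕ v6
(v3 ⊕ (v4 ⊕ v6)) collapses to v3 ⊕ v4 ⊕ v6
((v3 ⊕ (v4 ⊕ v6)) ⊕ v1) collapses to v3 ⊕ v4 ⊕ v6 ⊕ v1
(v5 ⊕ ((v3 ⊕ (v4 ⊕ v6)) ⊕ v1)) collapses to v5 ⊕ v3 ⊕ v4 ⊕ v6 ⊕ v1
((v5 ⊕ ((v3 ⊕ (v4 ⊕ v6)) ⊕ v1)) ⊕ v2) collapses to v5 ⊕ v3 ⊕ v4 ⊕ v6 ⊕ v1 ⊕ v2
commutativity sorts the factors: v1 ⊕ v2 ⊕ v3 ⊕ v4 ⊕ v5 ⊕ v6
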